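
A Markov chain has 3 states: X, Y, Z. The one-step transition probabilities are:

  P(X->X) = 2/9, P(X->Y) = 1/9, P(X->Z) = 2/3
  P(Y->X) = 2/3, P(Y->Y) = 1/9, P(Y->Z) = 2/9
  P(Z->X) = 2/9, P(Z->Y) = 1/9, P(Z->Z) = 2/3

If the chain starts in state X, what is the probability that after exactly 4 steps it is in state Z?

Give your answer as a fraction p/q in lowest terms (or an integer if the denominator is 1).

Answer: 50/81

Derivation:
Computing P^4 by repeated multiplication:
P^1 =
  X: [2/9, 1/9, 2/3]
  Y: [2/3, 1/9, 2/9]
  Z: [2/9, 1/9, 2/3]
P^2 =
  X: [22/81, 1/9, 50/81]
  Y: [22/81, 1/9, 50/81]
  Z: [22/81, 1/9, 50/81]
P^3 =
  X: [22/81, 1/9, 50/81]
  Y: [22/81, 1/9, 50/81]
  Z: [22/81, 1/9, 50/81]
P^4 =
  X: [22/81, 1/9, 50/81]
  Y: [22/81, 1/9, 50/81]
  Z: [22/81, 1/9, 50/81]

(P^4)[X -> Z] = 50/81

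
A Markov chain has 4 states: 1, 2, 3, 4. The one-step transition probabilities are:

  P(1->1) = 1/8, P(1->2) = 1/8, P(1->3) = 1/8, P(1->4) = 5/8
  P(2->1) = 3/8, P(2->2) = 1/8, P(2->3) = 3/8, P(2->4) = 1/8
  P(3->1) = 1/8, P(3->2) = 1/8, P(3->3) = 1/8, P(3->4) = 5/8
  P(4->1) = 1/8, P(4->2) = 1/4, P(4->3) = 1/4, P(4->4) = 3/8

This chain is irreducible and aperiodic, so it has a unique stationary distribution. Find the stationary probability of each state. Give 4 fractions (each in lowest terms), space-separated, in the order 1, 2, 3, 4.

Answer: 19/112 5/28 25/112 3/7

Derivation:
The stationary distribution satisfies pi = pi * P, i.e.:
  pi_1 = 1/8*pi_1 + 3/8*pi_2 + 1/8*pi_3 + 1/8*pi_4
  pi_2 = 1/8*pi_1 + 1/8*pi_2 + 1/8*pi_3 + 1/4*pi_4
  pi_3 = 1/8*pi_1 + 3/8*pi_2 + 1/8*pi_3 + 1/4*pi_4
  pi_4 = 5/8*pi_1 + 1/8*pi_2 + 5/8*pi_3 + 3/8*pi_4
with normalization: pi_1 + pi_2 + pi_3 + pi_4 = 1.

Using the first 3 balance equations plus normalization, the linear system A*pi = b is:
  [-7/8, 3/8, 1/8, 1/8] . pi = 0
  [1/8, -7/8, 1/8, 1/4] . pi = 0
  [1/8, 3/8, -7/8, 1/4] . pi = 0
  [1, 1, 1, 1] . pi = 1

Solving yields:
  pi_1 = 19/112
  pi_2 = 5/28
  pi_3 = 25/112
  pi_4 = 3/7

Verification (pi * P):
  19/112*1/8 + 5/28*3/8 + 25/112*1/8 + 3/7*1/8 = 19/112 = pi_1  (ok)
  19/112*1/8 + 5/28*1/8 + 25/112*1/8 + 3/7*1/4 = 5/28 = pi_2  (ok)
  19/112*1/8 + 5/28*3/8 + 25/112*1/8 + 3/7*1/4 = 25/112 = pi_3  (ok)
  19/112*5/8 + 5/28*1/8 + 25/112*5/8 + 3/7*3/8 = 3/7 = pi_4  (ok)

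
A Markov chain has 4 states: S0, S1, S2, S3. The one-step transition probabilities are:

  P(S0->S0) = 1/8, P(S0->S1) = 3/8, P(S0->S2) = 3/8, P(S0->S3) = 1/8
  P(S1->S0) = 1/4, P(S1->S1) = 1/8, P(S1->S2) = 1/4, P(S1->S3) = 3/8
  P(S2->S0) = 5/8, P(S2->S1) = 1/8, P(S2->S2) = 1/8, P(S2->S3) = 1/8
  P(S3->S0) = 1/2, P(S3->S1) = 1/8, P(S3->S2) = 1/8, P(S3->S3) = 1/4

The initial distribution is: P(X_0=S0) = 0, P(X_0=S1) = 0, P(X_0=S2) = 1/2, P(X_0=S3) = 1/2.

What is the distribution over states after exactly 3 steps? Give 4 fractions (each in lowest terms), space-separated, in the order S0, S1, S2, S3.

Propagating the distribution step by step (d_{t+1} = d_t * P):
d_0 = (S0=0, S1=0, S2=1/2, S3=1/2)
  d_1[S0] = 0*1/8 + 0*1/4 + 1/2*5/8 + 1/2*1/2 = 9/16
  d_1[S1] = 0*3/8 + 0*1/8 + 1/2*1/8 + 1/2*1/8 = 1/8
  d_1[S2] = 0*3/8 + 0*1/4 + 1/2*1/8 + 1/2*1/8 = 1/8
  d_1[S3] = 0*1/8 + 0*3/8 + 1/2*1/8 + 1/2*1/4 = 3/16
d_1 = (S0=9/16, S1=1/8, S2=1/8, S3=3/16)
  d_2[S0] = 9/16*1/8 + 1/8*1/4 + 1/8*5/8 + 3/16*1/2 = 35/128
  d_2[S1] = 9/16*3/8 + 1/8*1/8 + 1/8*1/8 + 3/16*1/8 = 17/64
  d_2[S2] = 9/16*3/8 + 1/8*1/4 + 1/8*1/8 + 3/16*1/8 = 9/32
  d_2[S3] = 9/16*1/8 + 1/8*3/8 + 1/8*1/8 + 3/16*1/4 = 23/128
d_2 = (S0=35/128, S1=17/64, S2=9/32, S3=23/128)
  d_3[S0] = 35/128*1/8 + 17/64*1/4 + 9/32*5/8 + 23/128*1/2 = 375/1024
  d_3[S1] = 35/128*3/8 + 17/64*1/8 + 9/32*1/8 + 23/128*1/8 = 99/512
  d_3[S2] = 35/128*3/8 + 17/64*1/4 + 9/32*1/8 + 23/128*1/8 = 29/128
  d_3[S3] = 35/128*1/8 + 17/64*3/8 + 9/32*1/8 + 23/128*1/4 = 219/1024
d_3 = (S0=375/1024, S1=99/512, S2=29/128, S3=219/1024)

Answer: 375/1024 99/512 29/128 219/1024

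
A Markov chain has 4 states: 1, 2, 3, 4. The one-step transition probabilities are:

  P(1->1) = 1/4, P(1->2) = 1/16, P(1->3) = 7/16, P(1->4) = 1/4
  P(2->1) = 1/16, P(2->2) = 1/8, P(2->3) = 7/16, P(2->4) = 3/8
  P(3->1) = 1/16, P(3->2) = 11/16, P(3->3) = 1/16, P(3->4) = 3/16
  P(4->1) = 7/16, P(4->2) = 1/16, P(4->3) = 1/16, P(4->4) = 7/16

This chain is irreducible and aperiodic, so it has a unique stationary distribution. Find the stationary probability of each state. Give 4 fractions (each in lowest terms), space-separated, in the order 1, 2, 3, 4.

The stationary distribution satisfies pi = pi * P, i.e.:
  pi_1 = 1/4*pi_1 + 1/16*pi_2 + 1/16*pi_3 + 7/16*pi_4
  pi_2 = 1/16*pi_1 + 1/8*pi_2 + 11/16*pi_3 + 1/16*pi_4
  pi_3 = 7/16*pi_1 + 7/16*pi_2 + 1/16*pi_3 + 1/16*pi_4
  pi_4 = 1/4*pi_1 + 3/8*pi_2 + 3/16*pi_3 + 7/16*pi_4
with normalization: pi_1 + pi_2 + pi_3 + pi_4 = 1.

Using the first 3 balance equations plus normalization, the linear system A*pi = b is:
  [-3/4, 1/16, 1/16, 7/16] . pi = 0
  [1/16, -7/8, 11/16, 1/16] . pi = 0
  [7/16, 7/16, -15/16, 1/16] . pi = 0
  [1, 1, 1, 1] . pi = 1

Solving yields:
  pi_1 = 163/720
  pi_2 = 95/432
  pi_3 = 331/1440
  pi_4 = 1399/4320

Verification (pi * P):
  163/720*1/4 + 95/432*1/16 + 331/1440*1/16 + 1399/4320*7/16 = 163/720 = pi_1  (ok)
  163/720*1/16 + 95/432*1/8 + 331/1440*11/16 + 1399/4320*1/16 = 95/432 = pi_2  (ok)
  163/720*7/16 + 95/432*7/16 + 331/1440*1/16 + 1399/4320*1/16 = 331/1440 = pi_3  (ok)
  163/720*1/4 + 95/432*3/8 + 331/1440*3/16 + 1399/4320*7/16 = 1399/4320 = pi_4  (ok)

Answer: 163/720 95/432 331/1440 1399/4320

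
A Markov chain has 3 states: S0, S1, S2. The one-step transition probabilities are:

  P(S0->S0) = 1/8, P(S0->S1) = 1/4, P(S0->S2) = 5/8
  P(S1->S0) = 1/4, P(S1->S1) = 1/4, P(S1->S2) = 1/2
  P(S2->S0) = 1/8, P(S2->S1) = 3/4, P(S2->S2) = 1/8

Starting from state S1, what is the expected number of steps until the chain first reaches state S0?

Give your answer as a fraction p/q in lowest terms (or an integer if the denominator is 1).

Let h_i = expected steps to first reach S0 from state i.
Boundary: h_S0 = 0.
First-step equations for the other states:
  h_S1 = 1 + 1/4*h_S0 + 1/4*h_S1 + 1/2*h_S2
  h_S2 = 1 + 1/8*h_S0 + 3/4*h_S1 + 1/8*h_S2

Substituting h_S0 = 0 and rearranging gives the linear system (I - Q) h = 1:
  [3/4, -1/2] . (h_S1, h_S2) = 1
  [-3/4, 7/8] . (h_S1, h_S2) = 1

Solving yields:
  h_S1 = 44/9
  h_S2 = 16/3

Starting state is S1, so the expected hitting time is h_S1 = 44/9.

Answer: 44/9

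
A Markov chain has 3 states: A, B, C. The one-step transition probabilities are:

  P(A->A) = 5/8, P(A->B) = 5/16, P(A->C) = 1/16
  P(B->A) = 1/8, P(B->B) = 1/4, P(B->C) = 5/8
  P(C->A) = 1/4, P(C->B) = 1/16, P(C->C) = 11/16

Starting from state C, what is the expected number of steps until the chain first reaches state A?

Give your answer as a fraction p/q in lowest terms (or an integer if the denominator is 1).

Let h_i = expected steps to first reach A from state i.
Boundary: h_A = 0.
First-step equations for the other states:
  h_B = 1 + 1/8*h_A + 1/4*h_B + 5/8*h_C
  h_C = 1 + 1/4*h_A + 1/16*h_B + 11/16*h_C

Substituting h_A = 0 and rearranging gives the linear system (I - Q) h = 1:
  [3/4, -5/8] . (h_B, h_C) = 1
  [-1/16, 5/16] . (h_B, h_C) = 1

Solving yields:
  h_B = 24/5
  h_C = 104/25

Starting state is C, so the expected hitting time is h_C = 104/25.

Answer: 104/25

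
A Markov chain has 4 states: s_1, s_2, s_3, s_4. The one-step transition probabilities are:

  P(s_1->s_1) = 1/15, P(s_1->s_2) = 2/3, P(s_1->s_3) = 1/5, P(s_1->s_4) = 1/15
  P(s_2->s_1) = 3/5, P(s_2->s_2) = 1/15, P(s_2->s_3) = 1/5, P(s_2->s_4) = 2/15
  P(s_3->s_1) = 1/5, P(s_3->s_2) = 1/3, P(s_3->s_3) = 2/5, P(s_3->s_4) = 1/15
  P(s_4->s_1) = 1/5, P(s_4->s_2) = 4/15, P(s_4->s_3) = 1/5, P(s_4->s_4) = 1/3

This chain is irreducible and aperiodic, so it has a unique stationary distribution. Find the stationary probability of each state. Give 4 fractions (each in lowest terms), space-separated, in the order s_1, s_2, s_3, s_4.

Answer: 53/180 361/1080 1/4 131/1080

Derivation:
The stationary distribution satisfies pi = pi * P, i.e.:
  pi_s_1 = 1/15*pi_s_1 + 3/5*pi_s_2 + 1/5*pi_s_3 + 1/5*pi_s_4
  pi_s_2 = 2/3*pi_s_1 + 1/15*pi_s_2 + 1/3*pi_s_3 + 4/15*pi_s_4
  pi_s_3 = 1/5*pi_s_1 + 1/5*pi_s_2 + 2/5*pi_s_3 + 1/5*pi_s_4
  pi_s_4 = 1/15*pi_s_1 + 2/15*pi_s_2 + 1/15*pi_s_3 + 1/3*pi_s_4
with normalization: pi_s_1 + pi_s_2 + pi_s_3 + pi_s_4 = 1.

Using the first 3 balance equations plus normalization, the linear system A*pi = b is:
  [-14/15, 3/5, 1/5, 1/5] . pi = 0
  [2/3, -14/15, 1/3, 4/15] . pi = 0
  [1/5, 1/5, -3/5, 1/5] . pi = 0
  [1, 1, 1, 1] . pi = 1

Solving yields:
  pi_s_1 = 53/180
  pi_s_2 = 361/1080
  pi_s_3 = 1/4
  pi_s_4 = 131/1080

Verification (pi * P):
  53/180*1/15 + 361/1080*3/5 + 1/4*1/5 + 131/1080*1/5 = 53/180 = pi_s_1  (ok)
  53/180*2/3 + 361/1080*1/15 + 1/4*1/3 + 131/1080*4/15 = 361/1080 = pi_s_2  (ok)
  53/180*1/5 + 361/1080*1/5 + 1/4*2/5 + 131/1080*1/5 = 1/4 = pi_s_3  (ok)
  53/180*1/15 + 361/1080*2/15 + 1/4*1/15 + 131/1080*1/3 = 131/1080 = pi_s_4  (ok)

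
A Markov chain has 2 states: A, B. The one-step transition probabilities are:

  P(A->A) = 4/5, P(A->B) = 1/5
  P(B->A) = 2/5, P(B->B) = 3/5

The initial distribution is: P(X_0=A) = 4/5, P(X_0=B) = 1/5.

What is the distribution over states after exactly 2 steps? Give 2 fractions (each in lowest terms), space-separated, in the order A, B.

Propagating the distribution step by step (d_{t+1} = d_t * P):
d_0 = (A=4/5, B=1/5)
  d_1[A] = 4/5*4/5 + 1/5*2/5 = 18/25
  d_1[B] = 4/5*1/5 + 1/5*3/5 = 7/25
d_1 = (A=18/25, B=7/25)
  d_2[A] = 18/25*4/5 + 7/25*2/5 = 86/125
  d_2[B] = 18/25*1/5 + 7/25*3/5 = 39/125
d_2 = (A=86/125, B=39/125)

Answer: 86/125 39/125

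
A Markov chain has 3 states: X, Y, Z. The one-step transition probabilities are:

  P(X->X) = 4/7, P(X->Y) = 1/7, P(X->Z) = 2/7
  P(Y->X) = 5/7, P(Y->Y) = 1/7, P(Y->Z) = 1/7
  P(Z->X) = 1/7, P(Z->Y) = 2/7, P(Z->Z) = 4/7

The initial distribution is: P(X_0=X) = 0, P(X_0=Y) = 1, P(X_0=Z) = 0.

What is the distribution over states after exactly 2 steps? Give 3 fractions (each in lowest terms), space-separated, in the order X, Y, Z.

Propagating the distribution step by step (d_{t+1} = d_t * P):
d_0 = (X=0, Y=1, Z=0)
  d_1[X] = 0*4/7 + 1*5/7 + 0*1/7 = 5/7
  d_1[Y] = 0*1/7 + 1*1/7 + 0*2/7 = 1/7
  d_1[Z] = 0*2/7 + 1*1/7 + 0*4/7 = 1/7
d_1 = (X=5/7, Y=1/7, Z=1/7)
  d_2[X] = 5/7*4/7 + 1/7*5/7 + 1/7*1/7 = 26/49
  d_2[Y] = 5/7*1/7 + 1/7*1/7 + 1/7*2/7 = 8/49
  d_2[Z] = 5/7*2/7 + 1/7*1/7 + 1/7*4/7 = 15/49
d_2 = (X=26/49, Y=8/49, Z=15/49)

Answer: 26/49 8/49 15/49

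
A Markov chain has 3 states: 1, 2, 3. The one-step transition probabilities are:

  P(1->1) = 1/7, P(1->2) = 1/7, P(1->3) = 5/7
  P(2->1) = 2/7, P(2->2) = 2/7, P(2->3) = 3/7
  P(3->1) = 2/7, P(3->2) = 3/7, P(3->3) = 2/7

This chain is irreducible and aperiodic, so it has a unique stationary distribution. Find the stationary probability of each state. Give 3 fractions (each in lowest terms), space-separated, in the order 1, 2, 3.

Answer: 1/4 5/16 7/16

Derivation:
The stationary distribution satisfies pi = pi * P, i.e.:
  pi_1 = 1/7*pi_1 + 2/7*pi_2 + 2/7*pi_3
  pi_2 = 1/7*pi_1 + 2/7*pi_2 + 3/7*pi_3
  pi_3 = 5/7*pi_1 + 3/7*pi_2 + 2/7*pi_3
with normalization: pi_1 + pi_2 + pi_3 = 1.

Using the first 2 balance equations plus normalization, the linear system A*pi = b is:
  [-6/7, 2/7, 2/7] . pi = 0
  [1/7, -5/7, 3/7] . pi = 0
  [1, 1, 1] . pi = 1

Solving yields:
  pi_1 = 1/4
  pi_2 = 5/16
  pi_3 = 7/16

Verification (pi * P):
  1/4*1/7 + 5/16*2/7 + 7/16*2/7 = 1/4 = pi_1  (ok)
  1/4*1/7 + 5/16*2/7 + 7/16*3/7 = 5/16 = pi_2  (ok)
  1/4*5/7 + 5/16*3/7 + 7/16*2/7 = 7/16 = pi_3  (ok)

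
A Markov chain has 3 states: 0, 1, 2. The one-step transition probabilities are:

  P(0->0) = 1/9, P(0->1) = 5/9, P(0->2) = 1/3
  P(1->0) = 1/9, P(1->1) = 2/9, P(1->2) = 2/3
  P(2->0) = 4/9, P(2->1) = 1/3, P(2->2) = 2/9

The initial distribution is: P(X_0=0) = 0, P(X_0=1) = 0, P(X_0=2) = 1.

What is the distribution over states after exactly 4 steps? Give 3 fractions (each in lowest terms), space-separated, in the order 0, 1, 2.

Answer: 548/2187 2312/6561 2605/6561

Derivation:
Propagating the distribution step by step (d_{t+1} = d_t * P):
d_0 = (0=0, 1=0, 2=1)
  d_1[0] = 0*1/9 + 0*1/9 + 1*4/9 = 4/9
  d_1[1] = 0*5/9 + 0*2/9 + 1*1/3 = 1/3
  d_1[2] = 0*1/3 + 0*2/3 + 1*2/9 = 2/9
d_1 = (0=4/9, 1=1/3, 2=2/9)
  d_2[0] = 4/9*1/9 + 1/3*1/9 + 2/9*4/9 = 5/27
  d_2[1] = 4/9*5/9 + 1/3*2/9 + 2/9*1/3 = 32/81
  d_2[2] = 4/9*1/3 + 1/3*2/3 + 2/9*2/9 = 34/81
d_2 = (0=5/27, 1=32/81, 2=34/81)
  d_3[0] = 5/27*1/9 + 32/81*1/9 + 34/81*4/9 = 61/243
  d_3[1] = 5/27*5/9 + 32/81*2/9 + 34/81*1/3 = 241/729
  d_3[2] = 5/27*1/3 + 32/81*2/3 + 34/81*2/9 = 305/729
d_3 = (0=61/243, 1=241/729, 2=305/729)
  d_4[0] = 61/243*1/9 + 241/729*1/9 + 305/729*4/9 = 548/2187
  d_4[1] = 61/243*5/9 + 241/729*2/9 + 305/729*1/3 = 2312/6561
  d_4[2] = 61/243*1/3 + 241/729*2/3 + 305/729*2/9 = 2605/6561
d_4 = (0=548/2187, 1=2312/6561, 2=2605/6561)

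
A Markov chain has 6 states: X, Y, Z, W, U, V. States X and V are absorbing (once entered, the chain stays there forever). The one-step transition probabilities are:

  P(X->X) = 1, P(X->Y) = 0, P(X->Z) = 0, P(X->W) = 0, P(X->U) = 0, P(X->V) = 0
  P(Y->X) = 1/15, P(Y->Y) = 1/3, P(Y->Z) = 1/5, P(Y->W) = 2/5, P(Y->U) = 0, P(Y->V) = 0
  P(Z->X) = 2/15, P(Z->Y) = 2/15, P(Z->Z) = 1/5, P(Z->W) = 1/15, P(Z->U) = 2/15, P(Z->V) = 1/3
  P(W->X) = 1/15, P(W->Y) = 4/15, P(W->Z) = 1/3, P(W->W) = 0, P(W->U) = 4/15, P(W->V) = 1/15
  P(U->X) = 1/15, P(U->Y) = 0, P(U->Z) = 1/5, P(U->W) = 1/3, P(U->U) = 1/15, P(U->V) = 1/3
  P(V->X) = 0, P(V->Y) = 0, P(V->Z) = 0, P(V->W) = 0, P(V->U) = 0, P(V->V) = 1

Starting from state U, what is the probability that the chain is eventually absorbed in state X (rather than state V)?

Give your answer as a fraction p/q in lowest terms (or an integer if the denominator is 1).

Let a_i = P(absorbed in X | start in state i).
Boundary conditions: a_X = 1, a_V = 0.
For each transient state i, a_i = sum_j P(i->j) * a_j:
  a_Y = 1/15*a_X + 1/3*a_Y + 1/5*a_Z + 2/5*a_W + 0*a_U + 0*a_V
  a_Z = 2/15*a_X + 2/15*a_Y + 1/5*a_Z + 1/15*a_W + 2/15*a_U + 1/3*a_V
  a_W = 1/15*a_X + 4/15*a_Y + 1/3*a_Z + 0*a_W + 4/15*a_U + 1/15*a_V
  a_U = 1/15*a_X + 0*a_Y + 1/5*a_Z + 1/3*a_W + 1/15*a_U + 1/3*a_V

Substituting a_X = 1 and a_V = 0, rearrange to (I - Q) a = r where r[i] = P(i -> X):
  [2/3, -1/5, -2/5, 0] . (a_Y, a_Z, a_W, a_U) = 1/15
  [-2/15, 4/5, -1/15, -2/15] . (a_Y, a_Z, a_W, a_U) = 2/15
  [-4/15, -1/3, 1, -4/15] . (a_Y, a_Z, a_W, a_U) = 1/15
  [0, -1/5, -1/3, 14/15] . (a_Y, a_Z, a_W, a_U) = 1/15

Solving yields:
  a_Y = 473/1190
  a_Z = 32/105
  a_W = 613/1785
  a_U = 463/1785

Starting state is U, so the absorption probability is a_U = 463/1785.

Answer: 463/1785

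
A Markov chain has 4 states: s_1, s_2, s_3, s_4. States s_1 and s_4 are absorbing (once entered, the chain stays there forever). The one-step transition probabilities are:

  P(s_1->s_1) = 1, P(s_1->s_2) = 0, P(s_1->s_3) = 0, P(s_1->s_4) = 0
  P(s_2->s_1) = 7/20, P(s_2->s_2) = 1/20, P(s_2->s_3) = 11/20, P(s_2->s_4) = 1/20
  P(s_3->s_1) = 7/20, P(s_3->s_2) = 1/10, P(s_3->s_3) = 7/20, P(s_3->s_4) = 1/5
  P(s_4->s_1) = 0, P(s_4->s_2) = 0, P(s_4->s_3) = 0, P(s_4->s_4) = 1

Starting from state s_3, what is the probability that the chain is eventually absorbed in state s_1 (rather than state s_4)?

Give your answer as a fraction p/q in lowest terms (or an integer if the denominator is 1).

Answer: 49/75

Derivation:
Let a_i = P(absorbed in s_1 | start in state i).
Boundary conditions: a_s_1 = 1, a_s_4 = 0.
For each transient state i, a_i = sum_j P(i->j) * a_j:
  a_s_2 = 7/20*a_s_1 + 1/20*a_s_2 + 11/20*a_s_3 + 1/20*a_s_4
  a_s_3 = 7/20*a_s_1 + 1/10*a_s_2 + 7/20*a_s_3 + 1/5*a_s_4

Substituting a_s_1 = 1 and a_s_4 = 0, rearrange to (I - Q) a = r where r[i] = P(i -> s_1):
  [19/20, -11/20] . (a_s_2, a_s_3) = 7/20
  [-1/10, 13/20] . (a_s_2, a_s_3) = 7/20

Solving yields:
  a_s_2 = 56/75
  a_s_3 = 49/75

Starting state is s_3, so the absorption probability is a_s_3 = 49/75.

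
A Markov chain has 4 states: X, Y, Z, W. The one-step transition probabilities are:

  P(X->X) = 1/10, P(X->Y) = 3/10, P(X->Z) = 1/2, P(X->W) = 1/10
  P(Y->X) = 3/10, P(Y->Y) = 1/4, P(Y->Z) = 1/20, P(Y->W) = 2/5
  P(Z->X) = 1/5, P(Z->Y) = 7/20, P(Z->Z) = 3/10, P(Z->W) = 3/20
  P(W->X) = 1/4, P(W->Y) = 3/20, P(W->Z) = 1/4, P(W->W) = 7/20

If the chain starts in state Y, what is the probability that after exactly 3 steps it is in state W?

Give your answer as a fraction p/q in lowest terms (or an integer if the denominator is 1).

Answer: 1009/4000

Derivation:
Computing P^3 by repeated multiplication:
P^1 =
  X: [1/10, 3/10, 1/2, 1/10]
  Y: [3/10, 1/4, 1/20, 2/5]
  Z: [1/5, 7/20, 3/10, 3/20]
  W: [1/4, 3/20, 1/4, 7/20]
P^2 =
  X: [9/40, 59/200, 6/25, 6/25]
  Y: [43/200, 23/100, 111/400, 111/400]
  Z: [89/400, 11/40, 49/200, 103/400]
  W: [83/400, 101/400, 59/200, 49/200]
P^3 =
  X: [219/1000, 209/800, 1037/4000, 521/2000]
  Y: [1723/8000, 1043/4000, 2173/8000, 1009/4000]
  Z: [349/1600, 2079/8000, 2103/8000, 2073/8000]
  W: [867/4000, 2123/8000, 2129/8000, 1007/4000]

(P^3)[Y -> W] = 1009/4000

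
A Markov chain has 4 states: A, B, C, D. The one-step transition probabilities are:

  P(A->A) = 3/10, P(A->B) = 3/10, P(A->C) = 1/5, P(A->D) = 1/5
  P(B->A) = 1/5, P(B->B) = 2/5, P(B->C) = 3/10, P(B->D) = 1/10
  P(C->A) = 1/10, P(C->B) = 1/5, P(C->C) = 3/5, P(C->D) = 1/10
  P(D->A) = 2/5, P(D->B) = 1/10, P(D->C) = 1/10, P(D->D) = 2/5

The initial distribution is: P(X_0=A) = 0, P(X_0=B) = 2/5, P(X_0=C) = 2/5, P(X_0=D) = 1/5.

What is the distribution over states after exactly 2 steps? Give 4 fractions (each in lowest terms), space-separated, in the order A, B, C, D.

Propagating the distribution step by step (d_{t+1} = d_t * P):
d_0 = (A=0, B=2/5, C=2/5, D=1/5)
  d_1[A] = 0*3/10 + 2/5*1/5 + 2/5*1/10 + 1/5*2/5 = 1/5
  d_1[B] = 0*3/10 + 2/5*2/5 + 2/5*1/5 + 1/5*1/10 = 13/50
  d_1[C] = 0*1/5 + 2/5*3/10 + 2/5*3/5 + 1/5*1/10 = 19/50
  d_1[D] = 0*1/5 + 2/5*1/10 + 2/5*1/10 + 1/5*2/5 = 4/25
d_1 = (A=1/5, B=13/50, C=19/50, D=4/25)
  d_2[A] = 1/5*3/10 + 13/50*1/5 + 19/50*1/10 + 4/25*2/5 = 107/500
  d_2[B] = 1/5*3/10 + 13/50*2/5 + 19/50*1/5 + 4/25*1/10 = 32/125
  d_2[C] = 1/5*1/5 + 13/50*3/10 + 19/50*3/5 + 4/25*1/10 = 181/500
  d_2[D] = 1/5*1/5 + 13/50*1/10 + 19/50*1/10 + 4/25*2/5 = 21/125
d_2 = (A=107/500, B=32/125, C=181/500, D=21/125)

Answer: 107/500 32/125 181/500 21/125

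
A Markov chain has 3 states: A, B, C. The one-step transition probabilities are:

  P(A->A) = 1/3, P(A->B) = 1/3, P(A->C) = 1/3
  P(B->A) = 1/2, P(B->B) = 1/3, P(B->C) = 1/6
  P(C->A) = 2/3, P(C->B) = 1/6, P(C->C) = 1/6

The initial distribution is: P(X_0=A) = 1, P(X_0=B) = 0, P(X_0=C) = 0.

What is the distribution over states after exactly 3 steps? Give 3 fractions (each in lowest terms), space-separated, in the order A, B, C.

Answer: 49/108 8/27 1/4

Derivation:
Propagating the distribution step by step (d_{t+1} = d_t * P):
d_0 = (A=1, B=0, C=0)
  d_1[A] = 1*1/3 + 0*1/2 + 0*2/3 = 1/3
  d_1[B] = 1*1/3 + 0*1/3 + 0*1/6 = 1/3
  d_1[C] = 1*1/3 + 0*1/6 + 0*1/6 = 1/3
d_1 = (A=1/3, B=1/3, C=1/3)
  d_2[A] = 1/3*1/3 + 1/3*1/2 + 1/3*2/3 = 1/2
  d_2[B] = 1/3*1/3 + 1/3*1/3 + 1/3*1/6 = 5/18
  d_2[C] = 1/3*1/3 + 1/3*1/6 + 1/3*1/6 = 2/9
d_2 = (A=1/2, B=5/18, C=2/9)
  d_3[A] = 1/2*1/3 + 5/18*1/2 + 2/9*2/3 = 49/108
  d_3[B] = 1/2*1/3 + 5/18*1/3 + 2/9*1/6 = 8/27
  d_3[C] = 1/2*1/3 + 5/18*1/6 + 2/9*1/6 = 1/4
d_3 = (A=49/108, B=8/27, C=1/4)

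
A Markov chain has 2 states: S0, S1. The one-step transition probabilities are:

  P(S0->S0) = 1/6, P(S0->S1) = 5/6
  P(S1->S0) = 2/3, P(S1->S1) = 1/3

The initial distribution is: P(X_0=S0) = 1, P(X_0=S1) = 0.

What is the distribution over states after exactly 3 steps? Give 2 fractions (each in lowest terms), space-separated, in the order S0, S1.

Propagating the distribution step by step (d_{t+1} = d_t * P):
d_0 = (S0=1, S1=0)
  d_1[S0] = 1*1/6 + 0*2/3 = 1/6
  d_1[S1] = 1*5/6 + 0*1/3 = 5/6
d_1 = (S0=1/6, S1=5/6)
  d_2[S0] = 1/6*1/6 + 5/6*2/3 = 7/12
  d_2[S1] = 1/6*5/6 + 5/6*1/3 = 5/12
d_2 = (S0=7/12, S1=5/12)
  d_3[S0] = 7/12*1/6 + 5/12*2/3 = 3/8
  d_3[S1] = 7/12*5/6 + 5/12*1/3 = 5/8
d_3 = (S0=3/8, S1=5/8)

Answer: 3/8 5/8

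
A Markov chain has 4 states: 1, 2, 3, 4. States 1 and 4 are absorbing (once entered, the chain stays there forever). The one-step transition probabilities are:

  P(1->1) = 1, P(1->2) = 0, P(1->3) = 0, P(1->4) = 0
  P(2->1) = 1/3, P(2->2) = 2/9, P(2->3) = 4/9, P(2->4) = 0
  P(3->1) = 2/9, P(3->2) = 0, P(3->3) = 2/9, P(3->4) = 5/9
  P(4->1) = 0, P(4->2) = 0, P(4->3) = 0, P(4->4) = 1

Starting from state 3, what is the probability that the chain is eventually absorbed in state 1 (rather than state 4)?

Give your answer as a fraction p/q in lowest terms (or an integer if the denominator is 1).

Answer: 2/7

Derivation:
Let a_i = P(absorbed in 1 | start in state i).
Boundary conditions: a_1 = 1, a_4 = 0.
For each transient state i, a_i = sum_j P(i->j) * a_j:
  a_2 = 1/3*a_1 + 2/9*a_2 + 4/9*a_3 + 0*a_4
  a_3 = 2/9*a_1 + 0*a_2 + 2/9*a_3 + 5/9*a_4

Substituting a_1 = 1 and a_4 = 0, rearrange to (I - Q) a = r where r[i] = P(i -> 1):
  [7/9, -4/9] . (a_2, a_3) = 1/3
  [0, 7/9] . (a_2, a_3) = 2/9

Solving yields:
  a_2 = 29/49
  a_3 = 2/7

Starting state is 3, so the absorption probability is a_3 = 2/7.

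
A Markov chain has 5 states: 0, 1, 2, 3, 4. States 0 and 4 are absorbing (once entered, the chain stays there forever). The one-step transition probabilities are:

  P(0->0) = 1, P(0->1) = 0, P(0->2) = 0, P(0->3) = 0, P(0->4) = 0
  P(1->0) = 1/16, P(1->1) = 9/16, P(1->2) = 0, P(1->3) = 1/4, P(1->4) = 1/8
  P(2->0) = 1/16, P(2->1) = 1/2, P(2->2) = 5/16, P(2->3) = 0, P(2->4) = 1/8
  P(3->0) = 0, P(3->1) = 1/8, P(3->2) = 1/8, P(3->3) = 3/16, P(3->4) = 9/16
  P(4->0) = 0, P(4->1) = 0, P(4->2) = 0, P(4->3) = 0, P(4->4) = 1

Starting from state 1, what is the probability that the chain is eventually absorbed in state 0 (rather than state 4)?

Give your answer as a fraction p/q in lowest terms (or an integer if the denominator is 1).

Answer: 151/849

Derivation:
Let a_i = P(absorbed in 0 | start in state i).
Boundary conditions: a_0 = 1, a_4 = 0.
For each transient state i, a_i = sum_j P(i->j) * a_j:
  a_1 = 1/16*a_0 + 9/16*a_1 + 0*a_2 + 1/4*a_3 + 1/8*a_4
  a_2 = 1/16*a_0 + 1/2*a_1 + 5/16*a_2 + 0*a_3 + 1/8*a_4
  a_3 = 0*a_0 + 1/8*a_1 + 1/8*a_2 + 3/16*a_3 + 9/16*a_4

Substituting a_0 = 1 and a_4 = 0, rearrange to (I - Q) a = r where r[i] = P(i -> 0):
  [7/16, 0, -1/4] . (a_1, a_2, a_3) = 1/16
  [-1/2, 11/16, 0] . (a_1, a_2, a_3) = 1/16
  [-1/8, -1/8, 13/16] . (a_1, a_2, a_3) = 0

Solving yields:
  a_1 = 151/849
  a_2 = 187/849
  a_3 = 52/849

Starting state is 1, so the absorption probability is a_1 = 151/849.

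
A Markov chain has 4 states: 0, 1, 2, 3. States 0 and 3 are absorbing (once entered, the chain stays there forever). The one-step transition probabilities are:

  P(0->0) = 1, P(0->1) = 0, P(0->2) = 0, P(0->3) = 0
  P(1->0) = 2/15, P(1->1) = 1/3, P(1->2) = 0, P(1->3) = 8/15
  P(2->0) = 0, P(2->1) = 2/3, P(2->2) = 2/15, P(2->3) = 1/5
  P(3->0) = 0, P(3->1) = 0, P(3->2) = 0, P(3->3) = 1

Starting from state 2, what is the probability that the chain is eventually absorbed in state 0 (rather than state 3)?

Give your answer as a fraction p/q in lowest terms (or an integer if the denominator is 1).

Let a_i = P(absorbed in 0 | start in state i).
Boundary conditions: a_0 = 1, a_3 = 0.
For each transient state i, a_i = sum_j P(i->j) * a_j:
  a_1 = 2/15*a_0 + 1/3*a_1 + 0*a_2 + 8/15*a_3
  a_2 = 0*a_0 + 2/3*a_1 + 2/15*a_2 + 1/5*a_3

Substituting a_0 = 1 and a_3 = 0, rearrange to (I - Q) a = r where r[i] = P(i -> 0):
  [2/3, 0] . (a_1, a_2) = 2/15
  [-2/3, 13/15] . (a_1, a_2) = 0

Solving yields:
  a_1 = 1/5
  a_2 = 2/13

Starting state is 2, so the absorption probability is a_2 = 2/13.

Answer: 2/13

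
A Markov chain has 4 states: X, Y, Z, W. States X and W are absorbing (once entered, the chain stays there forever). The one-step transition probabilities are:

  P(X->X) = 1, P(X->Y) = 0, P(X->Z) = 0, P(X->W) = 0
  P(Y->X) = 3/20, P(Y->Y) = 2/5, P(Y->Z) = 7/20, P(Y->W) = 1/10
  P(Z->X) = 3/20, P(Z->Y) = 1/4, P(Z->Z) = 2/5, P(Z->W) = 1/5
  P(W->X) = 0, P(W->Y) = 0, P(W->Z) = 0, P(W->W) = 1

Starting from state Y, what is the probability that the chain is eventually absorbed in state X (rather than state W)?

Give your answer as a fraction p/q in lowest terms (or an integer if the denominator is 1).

Let a_i = P(absorbed in X | start in state i).
Boundary conditions: a_X = 1, a_W = 0.
For each transient state i, a_i = sum_j P(i->j) * a_j:
  a_Y = 3/20*a_X + 2/5*a_Y + 7/20*a_Z + 1/10*a_W
  a_Z = 3/20*a_X + 1/4*a_Y + 2/5*a_Z + 1/5*a_W

Substituting a_X = 1 and a_W = 0, rearrange to (I - Q) a = r where r[i] = P(i -> X):
  [3/5, -7/20] . (a_Y, a_Z) = 3/20
  [-1/4, 3/5] . (a_Y, a_Z) = 3/20

Solving yields:
  a_Y = 57/109
  a_Z = 51/109

Starting state is Y, so the absorption probability is a_Y = 57/109.

Answer: 57/109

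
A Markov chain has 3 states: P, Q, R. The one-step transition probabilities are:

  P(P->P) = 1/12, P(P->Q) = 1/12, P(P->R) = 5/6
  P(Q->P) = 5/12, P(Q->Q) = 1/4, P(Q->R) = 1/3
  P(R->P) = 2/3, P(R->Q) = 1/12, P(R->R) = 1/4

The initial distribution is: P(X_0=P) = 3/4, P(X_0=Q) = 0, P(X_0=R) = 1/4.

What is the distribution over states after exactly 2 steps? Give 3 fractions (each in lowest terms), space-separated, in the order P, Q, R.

Propagating the distribution step by step (d_{t+1} = d_t * P):
d_0 = (P=3/4, Q=0, R=1/4)
  d_1[P] = 3/4*1/12 + 0*5/12 + 1/4*2/3 = 11/48
  d_1[Q] = 3/4*1/12 + 0*1/4 + 1/4*1/12 = 1/12
  d_1[R] = 3/4*5/6 + 0*1/3 + 1/4*1/4 = 11/16
d_1 = (P=11/48, Q=1/12, R=11/16)
  d_2[P] = 11/48*1/12 + 1/12*5/12 + 11/16*2/3 = 295/576
  d_2[Q] = 11/48*1/12 + 1/12*1/4 + 11/16*1/12 = 7/72
  d_2[R] = 11/48*5/6 + 1/12*1/3 + 11/16*1/4 = 25/64
d_2 = (P=295/576, Q=7/72, R=25/64)

Answer: 295/576 7/72 25/64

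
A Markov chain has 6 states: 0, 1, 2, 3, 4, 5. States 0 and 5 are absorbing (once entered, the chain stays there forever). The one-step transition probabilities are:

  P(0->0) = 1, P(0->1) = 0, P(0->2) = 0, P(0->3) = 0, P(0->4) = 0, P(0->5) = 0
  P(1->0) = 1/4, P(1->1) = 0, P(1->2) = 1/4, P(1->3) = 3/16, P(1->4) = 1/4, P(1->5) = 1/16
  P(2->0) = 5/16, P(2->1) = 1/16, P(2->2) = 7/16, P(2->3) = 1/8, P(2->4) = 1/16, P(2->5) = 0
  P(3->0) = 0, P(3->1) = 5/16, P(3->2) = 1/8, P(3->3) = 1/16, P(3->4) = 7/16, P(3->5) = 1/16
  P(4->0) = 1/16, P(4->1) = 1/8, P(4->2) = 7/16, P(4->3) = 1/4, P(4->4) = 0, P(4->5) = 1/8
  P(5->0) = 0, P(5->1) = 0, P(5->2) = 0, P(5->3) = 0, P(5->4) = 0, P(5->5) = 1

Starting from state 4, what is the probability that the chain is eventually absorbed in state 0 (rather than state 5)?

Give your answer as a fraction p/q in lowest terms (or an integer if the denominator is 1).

Let a_i = P(absorbed in 0 | start in state i).
Boundary conditions: a_0 = 1, a_5 = 0.
For each transient state i, a_i = sum_j P(i->j) * a_j:
  a_1 = 1/4*a_0 + 0*a_1 + 1/4*a_2 + 3/16*a_3 + 1/4*a_4 + 1/16*a_5
  a_2 = 5/16*a_0 + 1/16*a_1 + 7/16*a_2 + 1/8*a_3 + 1/16*a_4 + 0*a_5
  a_3 = 0*a_0 + 5/16*a_1 + 1/8*a_2 + 1/16*a_3 + 7/16*a_4 + 1/16*a_5
  a_4 = 1/16*a_0 + 1/8*a_1 + 7/16*a_2 + 1/4*a_3 + 0*a_4 + 1/8*a_5

Substituting a_0 = 1 and a_5 = 0, rearrange to (I - Q) a = r where r[i] = P(i -> 0):
  [1, -1/4, -3/16, -1/4] . (a_1, a_2, a_3, a_4) = 1/4
  [-1/16, 9/16, -1/8, -1/16] . (a_1, a_2, a_3, a_4) = 5/16
  [-5/16, -1/8, 15/16, -7/16] . (a_1, a_2, a_3, a_4) = 0
  [-1/8, -7/16, -1/4, 1] . (a_1, a_2, a_3, a_4) = 1/16

Solving yields:
  a_1 = 7541/9570
  a_2 = 282/319
  a_3 = 3446/4785
  a_4 = 1393/1914

Starting state is 4, so the absorption probability is a_4 = 1393/1914.

Answer: 1393/1914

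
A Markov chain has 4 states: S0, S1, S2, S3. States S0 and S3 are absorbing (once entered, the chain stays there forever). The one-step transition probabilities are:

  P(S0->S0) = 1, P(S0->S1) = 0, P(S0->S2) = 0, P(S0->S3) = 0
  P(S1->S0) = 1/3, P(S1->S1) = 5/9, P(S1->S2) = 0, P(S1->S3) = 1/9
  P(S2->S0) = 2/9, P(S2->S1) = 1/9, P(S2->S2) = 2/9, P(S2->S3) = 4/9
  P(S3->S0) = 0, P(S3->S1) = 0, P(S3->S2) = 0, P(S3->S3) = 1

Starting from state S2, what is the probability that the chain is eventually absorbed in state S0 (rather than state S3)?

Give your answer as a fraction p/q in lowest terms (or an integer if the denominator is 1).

Let a_i = P(absorbed in S0 | start in state i).
Boundary conditions: a_S0 = 1, a_S3 = 0.
For each transient state i, a_i = sum_j P(i->j) * a_j:
  a_S1 = 1/3*a_S0 + 5/9*a_S1 + 0*a_S2 + 1/9*a_S3
  a_S2 = 2/9*a_S0 + 1/9*a_S1 + 2/9*a_S2 + 4/9*a_S3

Substituting a_S0 = 1 and a_S3 = 0, rearrange to (I - Q) a = r where r[i] = P(i -> S0):
  [4/9, 0] . (a_S1, a_S2) = 1/3
  [-1/9, 7/9] . (a_S1, a_S2) = 2/9

Solving yields:
  a_S1 = 3/4
  a_S2 = 11/28

Starting state is S2, so the absorption probability is a_S2 = 11/28.

Answer: 11/28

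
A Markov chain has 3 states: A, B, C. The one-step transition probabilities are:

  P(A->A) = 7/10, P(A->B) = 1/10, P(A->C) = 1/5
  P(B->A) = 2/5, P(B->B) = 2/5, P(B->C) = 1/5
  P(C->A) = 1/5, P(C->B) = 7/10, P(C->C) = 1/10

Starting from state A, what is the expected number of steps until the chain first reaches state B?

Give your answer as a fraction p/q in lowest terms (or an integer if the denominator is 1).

Answer: 110/23

Derivation:
Let h_i = expected steps to first reach B from state i.
Boundary: h_B = 0.
First-step equations for the other states:
  h_A = 1 + 7/10*h_A + 1/10*h_B + 1/5*h_C
  h_C = 1 + 1/5*h_A + 7/10*h_B + 1/10*h_C

Substituting h_B = 0 and rearranging gives the linear system (I - Q) h = 1:
  [3/10, -1/5] . (h_A, h_C) = 1
  [-1/5, 9/10] . (h_A, h_C) = 1

Solving yields:
  h_A = 110/23
  h_C = 50/23

Starting state is A, so the expected hitting time is h_A = 110/23.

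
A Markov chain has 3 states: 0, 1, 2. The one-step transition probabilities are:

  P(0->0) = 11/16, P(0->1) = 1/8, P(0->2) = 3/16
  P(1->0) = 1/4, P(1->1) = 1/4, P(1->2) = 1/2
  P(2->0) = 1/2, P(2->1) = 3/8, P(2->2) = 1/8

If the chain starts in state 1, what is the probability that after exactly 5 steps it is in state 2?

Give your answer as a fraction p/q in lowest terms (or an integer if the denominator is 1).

Answer: 63047/262144

Derivation:
Computing P^5 by repeated multiplication:
P^1 =
  0: [11/16, 1/8, 3/16]
  1: [1/4, 1/4, 1/2]
  2: [1/2, 3/8, 1/8]
P^2 =
  0: [153/256, 3/16, 55/256]
  1: [31/64, 9/32, 15/64]
  2: [1/2, 13/64, 19/64]
P^3 =
  0: [2315/4096, 207/1024, 953/4096]
  1: [533/1024, 7/32, 267/1024]
  2: [139/256, 115/512, 119/512]
P^4 =
  0: [36401/65536, 3415/16384, 15475/65536]
  1: [8895/16384, 891/4096, 3925/16384]
  2: [2235/4096, 865/4096, 249/1024]
P^5 =
  0: [578851/1048576, 55073/262144, 249433/1048576]
  1: [143501/262144, 13899/65536, 63047/262144]
  2: [36013/65536, 6953/32768, 15617/65536]

(P^5)[1 -> 2] = 63047/262144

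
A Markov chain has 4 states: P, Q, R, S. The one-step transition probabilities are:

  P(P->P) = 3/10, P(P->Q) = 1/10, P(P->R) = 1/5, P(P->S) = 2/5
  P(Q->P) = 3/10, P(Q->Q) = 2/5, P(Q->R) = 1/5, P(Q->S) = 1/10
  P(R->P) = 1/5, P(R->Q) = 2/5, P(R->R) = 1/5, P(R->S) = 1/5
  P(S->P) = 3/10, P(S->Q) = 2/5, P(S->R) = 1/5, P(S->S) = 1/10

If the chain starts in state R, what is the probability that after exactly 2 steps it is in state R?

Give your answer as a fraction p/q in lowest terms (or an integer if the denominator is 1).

Computing P^2 by repeated multiplication:
P^1 =
  P: [3/10, 1/10, 1/5, 2/5]
  Q: [3/10, 2/5, 1/5, 1/10]
  R: [1/5, 2/5, 1/5, 1/5]
  S: [3/10, 2/5, 1/5, 1/10]
P^2 =
  P: [7/25, 31/100, 1/5, 21/100]
  Q: [7/25, 31/100, 1/5, 21/100]
  R: [7/25, 17/50, 1/5, 9/50]
  S: [7/25, 31/100, 1/5, 21/100]

(P^2)[R -> R] = 1/5

Answer: 1/5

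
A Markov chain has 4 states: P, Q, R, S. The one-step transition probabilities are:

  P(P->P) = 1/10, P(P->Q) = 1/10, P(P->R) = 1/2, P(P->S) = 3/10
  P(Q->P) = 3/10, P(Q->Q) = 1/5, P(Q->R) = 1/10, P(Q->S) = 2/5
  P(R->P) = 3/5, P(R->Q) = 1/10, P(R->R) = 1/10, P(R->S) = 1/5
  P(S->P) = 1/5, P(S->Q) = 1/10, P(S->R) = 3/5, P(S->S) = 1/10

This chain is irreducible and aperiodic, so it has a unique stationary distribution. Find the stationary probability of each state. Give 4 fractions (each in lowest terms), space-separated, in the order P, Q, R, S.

The stationary distribution satisfies pi = pi * P, i.e.:
  pi_P = 1/10*pi_P + 3/10*pi_Q + 3/5*pi_R + 1/5*pi_S
  pi_Q = 1/10*pi_P + 1/5*pi_Q + 1/10*pi_R + 1/10*pi_S
  pi_R = 1/2*pi_P + 1/10*pi_Q + 1/10*pi_R + 3/5*pi_S
  pi_S = 3/10*pi_P + 2/5*pi_Q + 1/5*pi_R + 1/10*pi_S
with normalization: pi_P + pi_Q + pi_R + pi_S = 1.

Using the first 3 balance equations plus normalization, the linear system A*pi = b is:
  [-9/10, 3/10, 3/5, 1/5] . pi = 0
  [1/10, -4/5, 1/10, 1/10] . pi = 0
  [1/2, 1/10, -9/10, 3/5] . pi = 0
  [1, 1, 1, 1] . pi = 1

Solving yields:
  pi_P = 37/117
  pi_Q = 1/9
  pi_R = 40/117
  pi_S = 3/13

Verification (pi * P):
  37/117*1/10 + 1/9*3/10 + 40/117*3/5 + 3/13*1/5 = 37/117 = pi_P  (ok)
  37/117*1/10 + 1/9*1/5 + 40/117*1/10 + 3/13*1/10 = 1/9 = pi_Q  (ok)
  37/117*1/2 + 1/9*1/10 + 40/117*1/10 + 3/13*3/5 = 40/117 = pi_R  (ok)
  37/117*3/10 + 1/9*2/5 + 40/117*1/5 + 3/13*1/10 = 3/13 = pi_S  (ok)

Answer: 37/117 1/9 40/117 3/13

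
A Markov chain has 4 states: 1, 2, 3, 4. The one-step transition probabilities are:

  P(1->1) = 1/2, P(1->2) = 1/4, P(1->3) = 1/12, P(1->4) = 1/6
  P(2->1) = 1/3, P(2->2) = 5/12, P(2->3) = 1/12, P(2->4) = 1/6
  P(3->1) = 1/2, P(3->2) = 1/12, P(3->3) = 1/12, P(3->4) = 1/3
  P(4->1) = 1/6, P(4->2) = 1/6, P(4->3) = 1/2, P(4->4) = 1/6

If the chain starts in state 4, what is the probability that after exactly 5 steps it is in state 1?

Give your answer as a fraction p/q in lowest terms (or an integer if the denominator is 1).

Computing P^5 by repeated multiplication:
P^1 =
  1: [1/2, 1/4, 1/12, 1/6]
  2: [1/3, 5/12, 1/12, 1/6]
  3: [1/2, 1/12, 1/12, 1/3]
  4: [1/6, 1/6, 1/2, 1/6]
P^2 =
  1: [29/72, 19/72, 11/72, 13/72]
  2: [3/8, 7/24, 11/72, 13/72]
  3: [3/8, 2/9, 2/9, 13/72]
  4: [5/12, 13/72, 11/72, 1/4]
P^3 =
  1: [19/48, 73/288, 137/864, 83/432]
  2: [169/432, 223/864, 137/864, 83/432]
  3: [29/72, 203/864, 137/864, 11/54]
  4: [167/432, 101/432, 3/16, 83/432]
P^4 =
  1: [2041/5184, 1295/5184, 847/5184, 1001/5184]
  2: [679/1728, 433/1728, 847/5184, 1001/5184]
  3: [679/1728, 637/2592, 109/648, 1001/5184]
  4: [343/864, 1253/5184, 847/5184, 19/96]
P^5 =
  1: [4085/10368, 5149/20736, 10189/62208, 6031/31104]
  2: [12251/31104, 15455/62208, 10189/62208, 6031/31104]
  3: [341/864, 15355/62208, 10189/62208, 757/3888]
  4: [12247/31104, 7669/31104, 191/1152, 6031/31104]

(P^5)[4 -> 1] = 12247/31104

Answer: 12247/31104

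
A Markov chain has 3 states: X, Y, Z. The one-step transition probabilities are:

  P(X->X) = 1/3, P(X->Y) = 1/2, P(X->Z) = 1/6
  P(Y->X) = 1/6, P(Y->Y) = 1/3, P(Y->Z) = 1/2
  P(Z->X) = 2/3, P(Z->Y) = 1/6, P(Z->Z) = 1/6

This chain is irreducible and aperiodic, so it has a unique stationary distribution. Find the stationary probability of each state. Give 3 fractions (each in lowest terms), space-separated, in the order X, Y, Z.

The stationary distribution satisfies pi = pi * P, i.e.:
  pi_X = 1/3*pi_X + 1/6*pi_Y + 2/3*pi_Z
  pi_Y = 1/2*pi_X + 1/3*pi_Y + 1/6*pi_Z
  pi_Z = 1/6*pi_X + 1/2*pi_Y + 1/6*pi_Z
with normalization: pi_X + pi_Y + pi_Z = 1.

Using the first 2 balance equations plus normalization, the linear system A*pi = b is:
  [-2/3, 1/6, 2/3] . pi = 0
  [1/2, -2/3, 1/6] . pi = 0
  [1, 1, 1] . pi = 1

Solving yields:
  pi_X = 17/46
  pi_Y = 8/23
  pi_Z = 13/46

Verification (pi * P):
  17/46*1/3 + 8/23*1/6 + 13/46*2/3 = 17/46 = pi_X  (ok)
  17/46*1/2 + 8/23*1/3 + 13/46*1/6 = 8/23 = pi_Y  (ok)
  17/46*1/6 + 8/23*1/2 + 13/46*1/6 = 13/46 = pi_Z  (ok)

Answer: 17/46 8/23 13/46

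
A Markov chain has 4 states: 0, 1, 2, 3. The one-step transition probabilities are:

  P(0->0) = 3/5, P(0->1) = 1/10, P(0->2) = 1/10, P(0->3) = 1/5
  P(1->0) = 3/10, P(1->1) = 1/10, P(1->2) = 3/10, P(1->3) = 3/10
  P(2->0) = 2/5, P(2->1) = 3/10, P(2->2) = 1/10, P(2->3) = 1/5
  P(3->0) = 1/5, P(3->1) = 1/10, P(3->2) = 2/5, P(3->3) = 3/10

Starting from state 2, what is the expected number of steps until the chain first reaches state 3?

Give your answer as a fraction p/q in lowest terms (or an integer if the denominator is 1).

Let h_i = expected steps to first reach 3 from state i.
Boundary: h_3 = 0.
First-step equations for the other states:
  h_0 = 1 + 3/5*h_0 + 1/10*h_1 + 1/10*h_2 + 1/5*h_3
  h_1 = 1 + 3/10*h_0 + 1/10*h_1 + 3/10*h_2 + 3/10*h_3
  h_2 = 1 + 2/5*h_0 + 3/10*h_1 + 1/10*h_2 + 1/5*h_3

Substituting h_3 = 0 and rearranging gives the linear system (I - Q) h = 1:
  [2/5, -1/10, -1/10] . (h_0, h_1, h_2) = 1
  [-3/10, 9/10, -3/10] . (h_0, h_1, h_2) = 1
  [-2/5, -3/10, 9/10] . (h_0, h_1, h_2) = 1

Solving yields:
  h_0 = 80/17
  h_1 = 215/51
  h_2 = 235/51

Starting state is 2, so the expected hitting time is h_2 = 235/51.

Answer: 235/51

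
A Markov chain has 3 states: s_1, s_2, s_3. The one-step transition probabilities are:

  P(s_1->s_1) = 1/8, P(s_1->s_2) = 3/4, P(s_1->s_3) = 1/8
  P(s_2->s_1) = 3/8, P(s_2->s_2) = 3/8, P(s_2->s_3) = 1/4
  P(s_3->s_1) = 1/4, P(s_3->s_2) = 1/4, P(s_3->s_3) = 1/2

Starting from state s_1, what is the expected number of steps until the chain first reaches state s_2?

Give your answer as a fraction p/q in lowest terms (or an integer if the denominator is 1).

Let h_i = expected steps to first reach s_2 from state i.
Boundary: h_s_2 = 0.
First-step equations for the other states:
  h_s_1 = 1 + 1/8*h_s_1 + 3/4*h_s_2 + 1/8*h_s_3
  h_s_3 = 1 + 1/4*h_s_1 + 1/4*h_s_2 + 1/2*h_s_3

Substituting h_s_2 = 0 and rearranging gives the linear system (I - Q) h = 1:
  [7/8, -1/8] . (h_s_1, h_s_3) = 1
  [-1/4, 1/2] . (h_s_1, h_s_3) = 1

Solving yields:
  h_s_1 = 20/13
  h_s_3 = 36/13

Starting state is s_1, so the expected hitting time is h_s_1 = 20/13.

Answer: 20/13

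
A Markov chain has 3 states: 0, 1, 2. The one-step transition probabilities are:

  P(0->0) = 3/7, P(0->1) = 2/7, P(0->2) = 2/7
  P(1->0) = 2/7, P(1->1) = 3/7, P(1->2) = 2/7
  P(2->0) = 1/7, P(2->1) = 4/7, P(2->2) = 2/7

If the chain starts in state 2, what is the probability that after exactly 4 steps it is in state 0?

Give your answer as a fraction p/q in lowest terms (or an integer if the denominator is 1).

Answer: 685/2401

Derivation:
Computing P^4 by repeated multiplication:
P^1 =
  0: [3/7, 2/7, 2/7]
  1: [2/7, 3/7, 2/7]
  2: [1/7, 4/7, 2/7]
P^2 =
  0: [15/49, 20/49, 2/7]
  1: [2/7, 3/7, 2/7]
  2: [13/49, 22/49, 2/7]
P^3 =
  0: [99/343, 146/343, 2/7]
  1: [2/7, 3/7, 2/7]
  2: [97/343, 148/343, 2/7]
P^4 =
  0: [687/2401, 1028/2401, 2/7]
  1: [2/7, 3/7, 2/7]
  2: [685/2401, 1030/2401, 2/7]

(P^4)[2 -> 0] = 685/2401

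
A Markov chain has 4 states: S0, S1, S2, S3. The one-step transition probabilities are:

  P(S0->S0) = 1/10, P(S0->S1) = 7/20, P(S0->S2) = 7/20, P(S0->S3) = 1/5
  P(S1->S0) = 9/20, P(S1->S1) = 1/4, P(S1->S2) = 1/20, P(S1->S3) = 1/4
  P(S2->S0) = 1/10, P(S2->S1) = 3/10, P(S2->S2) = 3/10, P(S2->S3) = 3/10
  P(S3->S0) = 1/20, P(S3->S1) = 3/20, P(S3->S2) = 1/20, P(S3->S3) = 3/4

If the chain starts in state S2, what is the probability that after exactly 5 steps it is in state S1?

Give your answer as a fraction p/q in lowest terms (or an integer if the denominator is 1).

Answer: 360353/1600000

Derivation:
Computing P^5 by repeated multiplication:
P^1 =
  S0: [1/10, 7/20, 7/20, 1/5]
  S1: [9/20, 1/4, 1/20, 1/4]
  S2: [1/10, 3/10, 3/10, 3/10]
  S3: [1/20, 3/20, 1/20, 3/4]
P^2 =
  S0: [17/80, 103/400, 67/400, 29/80]
  S1: [7/40, 109/400, 79/400, 71/200]
  S2: [19/100, 49/200, 31/200, 41/100]
  S3: [23/200, 73/400, 31/400, 5/8]
P^3 =
  S0: [43/250, 1947/8000, 249/1600, 429/1000]
  S1: [1421/8000, 387/1600, 243/1600, 3429/8000]
  S2: [661/4000, 943/4000, 583/4000, 1813/4000]
  S3: [1061/8000, 1623/8000, 831/8000, 897/1600]
P^4 =
  S0: [26197/160000, 37133/160000, 22481/160000, 74189/160000]
  S1: [6529/40000, 37199/160000, 22601/160000, 18521/40000]
  S2: [3197/20000, 18279/80000, 10881/80000, 9513/20000]
  S3: [5719/40000, 33983/160000, 18521/160000, 4231/8000]
P^5 =
  S0: [252871/1600000, 726497/3200000, 429587/3200000, 769087/1600000]
  S1: [506309/3200000, 145333/640000, 429701/3200000, 61493/128000]
  S2: [249901/1600000, 360353/1600000, 211133/1600000, 778613/1600000]
  S3: [473261/3200000, 695033/3200000, 389861/3200000, 328369/640000]

(P^5)[S2 -> S1] = 360353/1600000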